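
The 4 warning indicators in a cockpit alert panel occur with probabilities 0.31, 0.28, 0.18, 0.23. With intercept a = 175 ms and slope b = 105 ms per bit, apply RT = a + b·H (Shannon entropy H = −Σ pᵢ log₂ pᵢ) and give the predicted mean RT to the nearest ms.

Entropy contributions −pᵢ log₂ pᵢ: 0.5238, 0.5142, 0.4453, 0.4877; sum H = 1.9710 bits.
RT = a + bH = 175 + 105·1.9710 = 381.95 ms.

382 ms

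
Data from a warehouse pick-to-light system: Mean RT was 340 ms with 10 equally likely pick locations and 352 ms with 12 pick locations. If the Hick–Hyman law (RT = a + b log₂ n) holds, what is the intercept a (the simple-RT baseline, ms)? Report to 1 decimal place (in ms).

188.4 ms

Slope: b = (352 − 340) / (log₂ 12 − log₂ 10) = 12/0.2630 = 45.621 ms/bit.
a = RT₁ − b·log₂ n₁ = 340 − 45.621 × 3.3219 = 188.449 ms.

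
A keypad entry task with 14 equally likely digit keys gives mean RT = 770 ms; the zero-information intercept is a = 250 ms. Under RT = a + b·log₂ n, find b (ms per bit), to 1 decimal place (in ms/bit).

136.6 ms/bit

14 alternatives carry log₂ 14 = 3.8074 bits; the choice cost is 770 − 250 = 520 ms, so b = 520/3.8074 = 136.578 ms/bit.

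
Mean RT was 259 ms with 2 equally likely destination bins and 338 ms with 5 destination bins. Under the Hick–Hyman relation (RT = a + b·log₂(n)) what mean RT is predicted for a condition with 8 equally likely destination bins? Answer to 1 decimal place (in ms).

Fit slope and intercept:
  b = (338 − 259) / (log₂ 5 − log₂ 2) = 79 / (2.3219 − 1) = 59.761 ms/bit
  a = 259 − 59.761 × 1 = 199.239 ms
Then RT(8) = 199.239 + 59.761 × log₂ 8 = 199.239 + 59.761 × 3 ≈ 378.522 ms.

378.5 ms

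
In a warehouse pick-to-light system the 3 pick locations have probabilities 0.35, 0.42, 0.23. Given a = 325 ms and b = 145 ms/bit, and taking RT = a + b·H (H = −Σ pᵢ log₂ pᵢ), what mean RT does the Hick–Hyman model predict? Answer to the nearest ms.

Entropy contributions −pᵢ log₂ pᵢ: 0.5301, 0.5256, 0.4877; sum H = 1.5434 bits.
RT = a + bH = 325 + 145·1.5434 = 548.80 ms.

549 ms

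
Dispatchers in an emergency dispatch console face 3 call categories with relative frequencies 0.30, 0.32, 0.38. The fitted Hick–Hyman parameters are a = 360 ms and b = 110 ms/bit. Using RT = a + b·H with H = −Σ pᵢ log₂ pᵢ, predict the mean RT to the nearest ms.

534 ms

H = 0.30·log₂(1/0.30) + 0.32·log₂(1/0.32) + 0.38·log₂(1/0.38) = 1.5776 bits.
RT = 360 + 110 × 1.5776 = 533.53 ms.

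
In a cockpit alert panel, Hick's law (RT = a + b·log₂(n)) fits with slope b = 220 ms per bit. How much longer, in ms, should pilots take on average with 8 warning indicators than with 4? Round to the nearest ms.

220 ms

Only the slope matters, since a is common to both: ΔRT = b·log₂(n₂/n₁).
log₂(8) − log₂(4) = log₂(8/4) = log₂(2) = 1.
ΔRT = 220 × 1.0000 = 220.000 ms.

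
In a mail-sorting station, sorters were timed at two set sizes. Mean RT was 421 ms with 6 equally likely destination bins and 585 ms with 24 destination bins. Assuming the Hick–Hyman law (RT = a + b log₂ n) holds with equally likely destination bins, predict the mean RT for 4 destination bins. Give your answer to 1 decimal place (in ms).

373.0 ms

With log₂ n on the abscissa the relation is linear; from the two conditions:
  b = (585 − 421) / (log₂ 24 − log₂ 6) = 164 / (4.5850 − 2.5850) = 82.000 ms/bit
  a = 421 − 82.000 × 2.5850 = 209.033 ms
Then RT(4) = 209.033 + 82.000 × log₂ 4 = 209.033 + 82.000 × 2 ≈ 373.033 ms.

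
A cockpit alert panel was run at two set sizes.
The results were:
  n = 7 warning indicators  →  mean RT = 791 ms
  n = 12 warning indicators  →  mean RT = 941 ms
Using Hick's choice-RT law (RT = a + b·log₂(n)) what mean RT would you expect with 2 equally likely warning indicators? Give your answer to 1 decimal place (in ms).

RT is linear in log₂ n, so two points fix the line:
  b = (941 − 791) / (log₂ 12 − log₂ 7) = 150 / (3.5850 − 2.8074) = 192.899 ms/bit
  a = 791 − 192.899 × 2.8074 = 249.463 ms
Then RT(2) = 249.463 + 192.899 × log₂ 2 = 249.463 + 192.899 × 1 ≈ 442.362 ms.

442.4 ms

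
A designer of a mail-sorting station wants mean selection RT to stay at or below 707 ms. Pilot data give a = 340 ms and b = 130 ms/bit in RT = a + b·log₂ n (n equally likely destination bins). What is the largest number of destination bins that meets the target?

7

130·log₂ n ≤ 707 − 340 = 367, giving log₂ n ≤ 2.8231 and n ≤ 7.077. The largest whole number is 7.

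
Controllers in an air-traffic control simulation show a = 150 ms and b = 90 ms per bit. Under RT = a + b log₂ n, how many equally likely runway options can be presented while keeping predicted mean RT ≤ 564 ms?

24

Information budget: (564 − 150)/90 = 4.6000 bits, so n ≤ 2^4.6000 = 24.251 → at most 24.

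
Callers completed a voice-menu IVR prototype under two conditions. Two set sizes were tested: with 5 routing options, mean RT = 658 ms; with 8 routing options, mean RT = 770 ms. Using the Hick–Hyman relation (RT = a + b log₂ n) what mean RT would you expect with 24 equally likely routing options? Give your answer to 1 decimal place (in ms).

1031.8 ms

Fit slope and intercept:
  b = (770 − 658) / (log₂ 8 − log₂ 5) = 112 / (3 − 2.3219) = 165.174 ms/bit
  a = 658 − 165.174 × 2.3219 = 274.477 ms
Then RT(24) = 274.477 + 165.174 × log₂ 24 = 274.477 + 165.174 × 4.5850 ≈ 1031.795 ms.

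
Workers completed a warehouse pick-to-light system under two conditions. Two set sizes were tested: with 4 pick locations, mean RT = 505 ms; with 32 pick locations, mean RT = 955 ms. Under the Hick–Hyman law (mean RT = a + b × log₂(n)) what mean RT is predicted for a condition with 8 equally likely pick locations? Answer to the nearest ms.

655 ms

With log₂ n on the abscissa the relation is linear; from the two conditions:
  b = (955 − 505) / (log₂ 32 − log₂ 4) = 450 / (5 − 2) = 150 ms/bit
  a = 505 − 150 × 2 = 205 ms
Then RT(8) = 205 + 150 × log₂ 8 = 205 + 150 × 3 ≈ 655.000 ms.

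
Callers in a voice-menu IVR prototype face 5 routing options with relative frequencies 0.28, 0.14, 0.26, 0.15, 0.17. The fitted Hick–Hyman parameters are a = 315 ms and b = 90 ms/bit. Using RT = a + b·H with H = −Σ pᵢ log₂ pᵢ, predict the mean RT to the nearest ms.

Entropy contributions −pᵢ log₂ pᵢ: 0.5142, 0.3971, 0.5053, 0.4105, 0.4346; sum H = 2.2618 bits.
RT = a + bH = 315 + 90·2.2618 = 518.56 ms.

519 ms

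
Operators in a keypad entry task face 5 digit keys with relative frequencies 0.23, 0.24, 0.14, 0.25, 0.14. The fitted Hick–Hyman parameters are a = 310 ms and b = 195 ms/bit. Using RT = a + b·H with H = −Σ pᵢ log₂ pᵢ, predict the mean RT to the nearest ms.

754 ms

H = 0.23·log₂(1/0.23) + 0.24·log₂(1/0.24) + 0.14·log₂(1/0.14) + 0.25·log₂(1/0.25) + 0.14·log₂(1/0.14) = 2.2760 bits.
RT = 310 + 195 × 2.2760 = 753.82 ms.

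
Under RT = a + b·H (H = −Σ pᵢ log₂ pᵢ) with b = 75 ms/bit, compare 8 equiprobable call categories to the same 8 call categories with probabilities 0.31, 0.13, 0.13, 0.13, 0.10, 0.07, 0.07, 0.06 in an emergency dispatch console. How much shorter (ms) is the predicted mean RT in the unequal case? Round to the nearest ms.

16 ms

The RT saving is b·ΔH. Equiprobable H₀ = log₂(8) = 3.0000 bits; with the given probabilities H = 2.7846 bits.
b·(H₀ − H) = 75 × (3.0000 − 2.7846) = 16.16 ms.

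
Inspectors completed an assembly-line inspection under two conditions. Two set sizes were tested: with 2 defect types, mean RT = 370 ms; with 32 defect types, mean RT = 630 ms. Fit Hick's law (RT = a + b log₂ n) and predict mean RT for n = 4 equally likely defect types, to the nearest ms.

435 ms

Solve the two-equation system in a and b:
  b = (630 − 370) / (log₂ 32 − log₂ 2) = 260 / (5 − 1) = 65 ms/bit
  a = 370 − 65 × 1 = 305 ms
Then RT(4) = 305 + 65 × log₂ 4 = 305 + 65 × 2 ≈ 435.000 ms.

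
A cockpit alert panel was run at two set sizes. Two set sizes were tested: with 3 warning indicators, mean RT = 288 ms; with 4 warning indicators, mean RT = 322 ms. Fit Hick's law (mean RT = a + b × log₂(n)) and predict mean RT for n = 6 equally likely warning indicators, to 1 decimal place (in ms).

Solve the two-equation system in a and b:
  b = (322 − 288) / (log₂ 4 − log₂ 3) = 34 / (2 − 1.5850) = 81.920 ms/bit
  a = 288 − 81.920 × 1.5850 = 158.159 ms
Then RT(6) = 158.159 + 81.920 × log₂ 6 = 158.159 + 81.920 × 2.5850 ≈ 369.920 ms.

369.9 ms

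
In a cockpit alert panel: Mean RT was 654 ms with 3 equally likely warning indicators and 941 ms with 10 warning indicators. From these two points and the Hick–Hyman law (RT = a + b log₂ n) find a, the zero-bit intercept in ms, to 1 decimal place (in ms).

392.1 ms

The slope on a log₂ axis is (941 − 654) / (3.3219 − 1.5850) = 165.231 ms/bit.
Intercept: a = 654 − 165.231·log₂(3) = 392.116 ms.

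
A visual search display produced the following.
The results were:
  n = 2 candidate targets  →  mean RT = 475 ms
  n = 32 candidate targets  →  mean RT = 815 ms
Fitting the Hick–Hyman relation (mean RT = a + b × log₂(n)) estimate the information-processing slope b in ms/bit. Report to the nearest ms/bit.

85 ms/bit

The slope on a log₂ axis is (815 − 475) / (5 − 1) = 85 ms/bit.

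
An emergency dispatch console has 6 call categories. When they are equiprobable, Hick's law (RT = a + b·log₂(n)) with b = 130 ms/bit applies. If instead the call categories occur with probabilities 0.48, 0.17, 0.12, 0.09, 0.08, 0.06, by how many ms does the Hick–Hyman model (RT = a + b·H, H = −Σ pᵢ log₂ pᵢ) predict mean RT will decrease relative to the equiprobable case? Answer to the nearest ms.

56 ms

Equiprobable entropy H₀ = log₂ 6 = 2.5850 bits.
Skewed entropy H = −Σ pᵢ log₂ pᵢ = 2.1576 bits.
ΔRT = b·(H₀ − H) = 130 × 0.4273 = 55.55 ms.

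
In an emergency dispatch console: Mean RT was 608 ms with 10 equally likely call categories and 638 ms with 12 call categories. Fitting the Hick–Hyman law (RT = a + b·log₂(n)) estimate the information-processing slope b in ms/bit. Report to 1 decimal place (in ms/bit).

114.1 ms/bit

b = (RT₂ − RT₁)/(log₂ n₂ − log₂ n₁) = (638 − 608)/(3.5850 − 3.3219) = 114.054 ms/bit.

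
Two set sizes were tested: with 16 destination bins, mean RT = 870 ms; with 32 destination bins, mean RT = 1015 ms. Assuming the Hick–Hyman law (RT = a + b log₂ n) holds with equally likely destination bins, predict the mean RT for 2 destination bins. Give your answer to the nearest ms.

435 ms

With log₂ n on the abscissa the relation is linear; from the two conditions:
  b = (1015 − 870) / (log₂ 32 − log₂ 16) = 145 / (5 − 4) = 145 ms/bit
  a = 870 − 145 × 4 = 290 ms
Then RT(2) = 290 + 145 × log₂ 2 = 290 + 145 × 1 ≈ 435.000 ms.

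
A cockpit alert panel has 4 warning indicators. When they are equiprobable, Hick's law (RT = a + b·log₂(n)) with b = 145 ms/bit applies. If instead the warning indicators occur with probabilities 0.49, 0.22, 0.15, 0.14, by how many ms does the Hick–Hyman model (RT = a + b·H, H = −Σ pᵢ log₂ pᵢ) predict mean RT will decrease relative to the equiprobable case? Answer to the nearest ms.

30 ms

The RT saving is b·ΔH. Equiprobable H₀ = log₂(4) = 2.0000 bits; with the given probabilities H = 1.7925 bits.
b·(H₀ − H) = 145 × (2.0000 − 1.7925) = 30.09 ms.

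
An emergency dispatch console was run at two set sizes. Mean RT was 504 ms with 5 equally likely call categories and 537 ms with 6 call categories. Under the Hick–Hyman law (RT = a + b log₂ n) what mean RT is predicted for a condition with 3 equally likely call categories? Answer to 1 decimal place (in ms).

411.5 ms

RT is linear in log₂ n, so two points fix the line:
  b = (537 − 504) / (log₂ 6 − log₂ 5) = 33 / (2.5850 − 2.3219) = 125.459 ms/bit
  a = 504 − 125.459 × 2.3219 = 212.694 ms
Then RT(3) = 212.694 + 125.459 × log₂ 3 = 212.694 + 125.459 × 1.5850 ≈ 411.541 ms.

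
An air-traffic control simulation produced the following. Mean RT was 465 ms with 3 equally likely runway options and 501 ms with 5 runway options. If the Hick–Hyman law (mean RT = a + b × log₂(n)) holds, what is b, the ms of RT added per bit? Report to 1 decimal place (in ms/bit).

48.8 ms/bit

b = (RT₂ − RT₁)/(log₂ n₂ − log₂ n₁) = (501 − 465)/(2.3219 − 1.5850) = 48.849 ms/bit.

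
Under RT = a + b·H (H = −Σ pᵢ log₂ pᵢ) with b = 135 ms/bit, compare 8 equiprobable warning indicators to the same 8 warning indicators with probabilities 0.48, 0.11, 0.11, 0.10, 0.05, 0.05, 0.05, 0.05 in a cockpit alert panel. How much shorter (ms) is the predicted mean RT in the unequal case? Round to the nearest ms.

80 ms

The RT saving is b·ΔH. Equiprobable H₀ = log₂(8) = 3.0000 bits; with the given probabilities H = 2.4054 bits.
b·(H₀ − H) = 135 × (3.0000 − 2.4054) = 80.27 ms.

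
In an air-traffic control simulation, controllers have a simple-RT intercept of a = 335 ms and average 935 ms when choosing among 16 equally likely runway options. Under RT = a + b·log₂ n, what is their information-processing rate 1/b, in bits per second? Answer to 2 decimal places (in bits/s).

Choice component = 935 − 335 = 600 ms over log₂(16) = 4 bits.
b = 600 / 4 = 150.000 ms/bit, so 1/b = 6.667 bits/s.

6.67 bits/s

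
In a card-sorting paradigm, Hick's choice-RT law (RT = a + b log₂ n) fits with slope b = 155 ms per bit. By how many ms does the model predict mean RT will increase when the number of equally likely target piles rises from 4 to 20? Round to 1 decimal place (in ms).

ΔRT = (a + b log₂ n₂) − (a + b log₂ n₁) = b·(log₂ n₂ − log₂ n₁).
log₂(20) − log₂(4) = 4.3219 − 2 = 2.3219.
ΔRT = 155 × 2.3219 = 359.899 ms.

359.9 ms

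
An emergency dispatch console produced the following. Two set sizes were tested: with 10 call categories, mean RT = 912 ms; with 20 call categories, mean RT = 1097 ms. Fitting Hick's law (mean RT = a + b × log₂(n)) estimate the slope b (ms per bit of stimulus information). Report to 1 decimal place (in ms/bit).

b = (RT₂ − RT₁)/(log₂ n₂ − log₂ n₁) = (1097 − 912)/(4.3219 − 3.3219) = 185.000 ms/bit.

185.0 ms/bit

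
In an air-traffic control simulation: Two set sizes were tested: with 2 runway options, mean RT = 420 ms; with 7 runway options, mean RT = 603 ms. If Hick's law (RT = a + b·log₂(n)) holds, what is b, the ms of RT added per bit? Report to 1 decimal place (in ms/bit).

101.3 ms/bit

b = (RT₂ − RT₁)/(log₂ n₂ − log₂ n₁) = (603 − 420)/(2.8074 − 1) = 101.253 ms/bit.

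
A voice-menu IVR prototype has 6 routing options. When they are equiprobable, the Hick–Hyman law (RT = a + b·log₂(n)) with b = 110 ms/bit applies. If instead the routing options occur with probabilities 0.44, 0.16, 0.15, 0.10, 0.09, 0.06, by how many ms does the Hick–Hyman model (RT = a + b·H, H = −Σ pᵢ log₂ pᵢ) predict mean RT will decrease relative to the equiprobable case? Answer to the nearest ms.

38 ms

Equiprobable entropy H₀ = log₂ 6 = 2.5850 bits.
Skewed entropy H = −Σ pᵢ log₂ pᵢ = 2.2431 bits.
ΔRT = b·(H₀ − H) = 110 × 0.3419 = 37.61 ms.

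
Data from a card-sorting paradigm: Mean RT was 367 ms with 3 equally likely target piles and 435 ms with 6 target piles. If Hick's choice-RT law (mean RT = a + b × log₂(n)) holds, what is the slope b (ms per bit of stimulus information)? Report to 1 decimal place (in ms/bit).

The slope on a log₂ axis is (435 − 367) / (2.5850 − 1.5850) = 68.000 ms/bit.

68.0 ms/bit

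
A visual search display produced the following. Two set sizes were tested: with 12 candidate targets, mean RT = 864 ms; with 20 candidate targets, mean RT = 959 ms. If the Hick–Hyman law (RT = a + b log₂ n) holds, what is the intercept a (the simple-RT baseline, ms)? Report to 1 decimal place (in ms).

Slope: b = (959 − 864) / (log₂ 20 − log₂ 12) = 95/0.7370 = 128.907 ms/bit.
a = RT₁ − b·log₂ n₁ = 864 − 128.907 × 3.5850 = 401.873 ms.

401.9 ms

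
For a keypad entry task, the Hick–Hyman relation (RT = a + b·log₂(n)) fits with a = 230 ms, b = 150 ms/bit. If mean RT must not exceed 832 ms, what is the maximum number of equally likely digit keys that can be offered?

150·log₂ n ≤ 832 − 230 = 602, giving log₂ n ≤ 4.0133 and n ≤ 16.149. The largest whole number is 16.

16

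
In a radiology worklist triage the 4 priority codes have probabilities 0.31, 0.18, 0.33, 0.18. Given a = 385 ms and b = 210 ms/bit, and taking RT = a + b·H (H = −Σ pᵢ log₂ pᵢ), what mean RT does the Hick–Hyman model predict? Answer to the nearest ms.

Entropy contributions −pᵢ log₂ pᵢ: 0.5238, 0.4453, 0.5278, 0.4453; sum H = 1.9422 bits.
RT = a + bH = 385 + 210·1.9422 = 792.87 ms.

793 ms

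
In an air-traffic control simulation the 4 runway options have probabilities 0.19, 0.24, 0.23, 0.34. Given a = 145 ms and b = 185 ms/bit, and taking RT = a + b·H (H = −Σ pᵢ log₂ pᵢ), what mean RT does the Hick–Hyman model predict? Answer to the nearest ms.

Entropy contributions −pᵢ log₂ pᵢ: 0.4552, 0.4941, 0.4877, 0.5292; sum H = 1.9662 bits.
RT = a + bH = 145 + 185·1.9662 = 508.75 ms.

509 ms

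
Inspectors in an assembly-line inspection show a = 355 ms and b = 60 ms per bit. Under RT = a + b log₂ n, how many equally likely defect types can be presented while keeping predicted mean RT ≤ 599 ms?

16

Information budget: (599 − 355)/60 = 4.0667 bits, so n ≤ 2^4.0667 = 16.757 → at most 16.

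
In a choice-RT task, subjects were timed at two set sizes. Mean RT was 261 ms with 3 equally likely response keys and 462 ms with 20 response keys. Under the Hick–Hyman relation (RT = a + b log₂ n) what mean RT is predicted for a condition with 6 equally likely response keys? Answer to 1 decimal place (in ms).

Fit slope and intercept:
  b = (462 − 261) / (log₂ 20 − log₂ 3) = 201 / (4.3219 − 1.5850) = 73.439 ms/bit
  a = 261 − 73.439 × 1.5850 = 144.602 ms
Then RT(6) = 144.602 + 73.439 × log₂ 6 = 144.602 + 73.439 × 2.5850 ≈ 334.439 ms.

334.4 ms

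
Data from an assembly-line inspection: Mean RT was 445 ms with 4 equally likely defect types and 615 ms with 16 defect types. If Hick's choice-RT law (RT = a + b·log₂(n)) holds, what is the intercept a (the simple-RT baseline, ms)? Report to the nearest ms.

Slope: b = (615 − 445) / (log₂ 16 − log₂ 4) = 170/2.0000 = 85 ms/bit.
Intercept: a = 445 − 85·log₂(4) = 275.000 ms.

275 ms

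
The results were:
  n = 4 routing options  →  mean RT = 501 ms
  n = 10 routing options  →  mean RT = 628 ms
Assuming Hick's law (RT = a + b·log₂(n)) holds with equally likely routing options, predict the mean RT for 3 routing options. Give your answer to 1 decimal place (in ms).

461.1 ms

With log₂ n on the abscissa the relation is linear; from the two conditions:
  b = (628 − 501) / (log₂ 10 − log₂ 4) = 127 / (3.3219 − 2) = 96.072 ms/bit
  a = 501 − 96.072 × 2 = 308.856 ms
Then RT(3) = 308.856 + 96.072 × log₂ 3 = 308.856 + 96.072 × 1.5850 ≈ 461.127 ms.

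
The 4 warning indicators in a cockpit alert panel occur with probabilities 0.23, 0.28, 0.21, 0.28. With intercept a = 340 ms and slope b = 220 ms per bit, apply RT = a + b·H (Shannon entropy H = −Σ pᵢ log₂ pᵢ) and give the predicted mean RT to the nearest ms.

778 ms

Entropy contributions −pᵢ log₂ pᵢ: 0.4877, 0.5142, 0.4728, 0.5142; sum H = 1.9889 bits.
RT = a + bH = 340 + 220·1.9889 = 777.56 ms.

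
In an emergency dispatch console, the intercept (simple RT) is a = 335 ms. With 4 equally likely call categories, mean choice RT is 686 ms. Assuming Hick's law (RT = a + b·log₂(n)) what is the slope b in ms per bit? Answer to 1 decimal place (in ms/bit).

b = (686 − 335) / log₂(4) = 351 / 2 = 175.500 ms/bit.

175.5 ms/bit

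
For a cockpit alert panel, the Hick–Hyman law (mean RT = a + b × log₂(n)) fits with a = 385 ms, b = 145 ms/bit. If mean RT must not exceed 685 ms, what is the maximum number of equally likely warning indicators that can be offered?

4

Information budget: (685 − 385)/145 = 2.0690 bits, so n ≤ 2^2.0690 = 4.196 → at most 4.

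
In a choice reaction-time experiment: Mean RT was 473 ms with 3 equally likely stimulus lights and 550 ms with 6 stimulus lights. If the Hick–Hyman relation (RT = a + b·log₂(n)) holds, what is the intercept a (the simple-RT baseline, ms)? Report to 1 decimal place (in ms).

The slope on a log₂ axis is (550 − 473) / (2.5850 − 1.5850) = 77.000 ms/bit.
a = RT₁ − b·log₂ n₁ = 473 − 77.000 × 1.5850 = 350.958 ms.

351.0 ms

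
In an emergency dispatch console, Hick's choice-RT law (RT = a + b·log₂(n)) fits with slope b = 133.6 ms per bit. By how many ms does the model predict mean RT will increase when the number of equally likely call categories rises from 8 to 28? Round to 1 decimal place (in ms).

Only the slope matters, since a is common to both: ΔRT = b·log₂(n₂/n₁).
log₂(28) − log₂(8) = 4.8074 − 3 = 1.8074.
ΔRT = 133.6 × 1.8074 = 241.463 ms.

241.5 ms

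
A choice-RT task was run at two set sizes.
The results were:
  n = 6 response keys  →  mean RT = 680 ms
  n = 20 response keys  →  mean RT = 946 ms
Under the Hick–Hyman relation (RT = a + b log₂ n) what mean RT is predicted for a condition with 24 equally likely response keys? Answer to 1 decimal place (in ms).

With log₂ n on the abscissa the relation is linear; from the two conditions:
  b = (946 − 680) / (log₂ 20 − log₂ 6) = 266 / (4.3219 − 2.5850) = 153.141 ms/bit
  a = 680 − 153.141 × 2.5850 = 284.137 ms
Then RT(24) = 284.137 + 153.141 × log₂ 24 = 284.137 + 153.141 × 4.5850 ≈ 986.281 ms.

986.3 ms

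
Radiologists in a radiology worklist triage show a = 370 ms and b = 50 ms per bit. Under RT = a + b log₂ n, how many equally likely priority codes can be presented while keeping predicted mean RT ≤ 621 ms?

32

Set 370 + 50·log₂ n ≤ 621 → log₂ n ≤ (621 − 370)/50 = 5.0200.
So n ≤ 2^5.0200 = 32.447; the largest integer n is 32.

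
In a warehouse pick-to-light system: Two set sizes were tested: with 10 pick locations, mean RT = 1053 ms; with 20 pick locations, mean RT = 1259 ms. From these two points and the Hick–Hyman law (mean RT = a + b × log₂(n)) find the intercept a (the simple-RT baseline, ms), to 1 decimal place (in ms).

368.7 ms

Slope: b = (1259 − 1053) / (log₂ 20 − log₂ 10) = 206/1.0000 = 206.000 ms/bit.
a = RT₁ − b·log₂ n₁ = 1053 − 206.000 × 3.3219 = 368.683 ms.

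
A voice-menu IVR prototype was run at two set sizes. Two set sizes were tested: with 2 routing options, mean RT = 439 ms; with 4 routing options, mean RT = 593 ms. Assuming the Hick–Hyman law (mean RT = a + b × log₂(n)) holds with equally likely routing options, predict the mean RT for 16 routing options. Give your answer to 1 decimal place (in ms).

901.0 ms

With log₂ n on the abscissa the relation is linear; from the two conditions:
  b = (593 − 439) / (log₂ 4 − log₂ 2) = 154 / (2 − 1) = 154.000 ms/bit
  a = 439 − 154.000 × 1 = 285.000 ms
Then RT(16) = 285.000 + 154.000 × log₂ 16 = 285.000 + 154.000 × 4 ≈ 901.000 ms.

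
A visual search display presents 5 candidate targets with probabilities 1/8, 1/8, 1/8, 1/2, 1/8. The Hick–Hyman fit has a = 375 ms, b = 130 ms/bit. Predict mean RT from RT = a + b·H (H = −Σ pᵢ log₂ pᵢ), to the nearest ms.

635 ms

Each term −pᵢ log₂ pᵢ: 0.125·3 + 0.125·3 + 0.125·3 + 0.5·1 + 0.125·3; summed, H = 2.000 bits.
Mean RT = a + bH = 375 + 130·2.000 = 635.00 ms.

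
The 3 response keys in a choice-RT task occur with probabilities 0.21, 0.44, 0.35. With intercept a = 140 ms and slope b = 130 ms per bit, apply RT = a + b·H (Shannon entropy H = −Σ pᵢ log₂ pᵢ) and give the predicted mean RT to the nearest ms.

Entropy contributions −pᵢ log₂ pᵢ: 0.4728, 0.5211, 0.5301; sum H = 1.5241 bits.
RT = a + bH = 140 + 130·1.5241 = 338.13 ms.

338 ms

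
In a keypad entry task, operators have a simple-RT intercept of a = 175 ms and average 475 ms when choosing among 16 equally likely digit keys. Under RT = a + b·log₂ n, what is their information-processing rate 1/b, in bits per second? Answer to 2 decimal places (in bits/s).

13.33 bits/s

b = (475 − 175)/log₂ 16 = 300/4 = 75.000 ms per bit = 0.07500 s/bit; the reciprocal is 13.333 bits/s.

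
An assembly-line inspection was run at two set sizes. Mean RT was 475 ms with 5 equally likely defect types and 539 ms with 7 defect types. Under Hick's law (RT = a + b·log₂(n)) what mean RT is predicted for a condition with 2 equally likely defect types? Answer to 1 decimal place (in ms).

With log₂ n on the abscissa the relation is linear; from the two conditions:
  b = (539 − 475) / (log₂ 7 − log₂ 5) = 64 / (2.8074 − 2.3219) = 131.843 ms/bit
  a = 475 − 131.843 × 2.3219 = 168.871 ms
Then RT(2) = 168.871 + 131.843 × log₂ 2 = 168.871 + 131.843 × 1 ≈ 300.713 ms.

300.7 ms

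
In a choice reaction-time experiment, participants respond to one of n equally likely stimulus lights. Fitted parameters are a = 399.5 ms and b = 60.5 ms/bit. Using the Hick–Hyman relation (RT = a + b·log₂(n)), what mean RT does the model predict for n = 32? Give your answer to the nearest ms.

log₂(32) = 5 bits, so RT = 399.5 + 60.5 × 5 ≈ 702.000 ms.

702 ms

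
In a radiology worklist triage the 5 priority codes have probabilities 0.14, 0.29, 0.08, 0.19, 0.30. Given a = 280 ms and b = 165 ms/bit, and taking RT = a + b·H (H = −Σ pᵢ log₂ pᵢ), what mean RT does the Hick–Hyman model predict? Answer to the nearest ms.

H = 0.14·log₂(1/0.14) + 0.29·log₂(1/0.29) + 0.08·log₂(1/0.08) + 0.19·log₂(1/0.19) + 0.30·log₂(1/0.30) = 2.1828 bits.
RT = 280 + 165 × 2.1828 = 640.17 ms.

640 ms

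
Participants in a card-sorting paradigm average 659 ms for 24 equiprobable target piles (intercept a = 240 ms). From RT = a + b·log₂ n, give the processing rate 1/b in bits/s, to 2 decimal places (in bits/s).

10.94 bits/s

Choice component = 659 − 240 = 419 ms over log₂(24) = 4.5850 bits.
b = 419 / 4.5850 = 91.386 ms/bit, so 1/b = 10.943 bits/s.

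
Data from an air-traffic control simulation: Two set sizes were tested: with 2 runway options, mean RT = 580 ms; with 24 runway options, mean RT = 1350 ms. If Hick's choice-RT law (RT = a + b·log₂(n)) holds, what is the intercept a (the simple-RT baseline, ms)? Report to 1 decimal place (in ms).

365.2 ms

Slope: b = (1350 − 580) / (log₂ 24 − log₂ 2) = 770/3.5850 = 214.786 ms/bit.
Intercept: a = 580 − 214.786·log₂(2) = 365.214 ms.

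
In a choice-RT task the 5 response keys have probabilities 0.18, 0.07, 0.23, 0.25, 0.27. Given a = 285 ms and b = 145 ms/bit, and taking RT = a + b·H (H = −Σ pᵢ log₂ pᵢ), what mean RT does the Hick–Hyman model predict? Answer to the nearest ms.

Entropy contributions −pᵢ log₂ pᵢ: 0.4453, 0.2686, 0.4877, 0.5000, 0.5100; sum H = 2.2116 bits.
RT = a + bH = 285 + 145·2.2116 = 605.68 ms.

606 ms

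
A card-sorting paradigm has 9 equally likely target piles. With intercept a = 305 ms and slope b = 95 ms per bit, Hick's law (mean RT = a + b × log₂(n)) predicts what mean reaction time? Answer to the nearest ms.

log₂(9) = 3.1699 bits, so RT = 305 + 95 × 3.1699 ≈ 606.143 ms.

606 ms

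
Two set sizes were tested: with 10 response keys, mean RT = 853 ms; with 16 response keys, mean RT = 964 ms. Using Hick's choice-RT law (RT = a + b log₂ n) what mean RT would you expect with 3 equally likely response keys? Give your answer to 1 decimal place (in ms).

With log₂ n on the abscissa the relation is linear; from the two conditions:
  b = (964 − 853) / (log₂ 16 − log₂ 10) = 111 / (4 − 3.3219) = 163.699 ms/bit
  a = 853 − 163.699 × 3.3219 = 309.202 ms
Then RT(3) = 309.202 + 163.699 × log₂ 3 = 309.202 + 163.699 × 1.5850 ≈ 568.660 ms.

568.7 ms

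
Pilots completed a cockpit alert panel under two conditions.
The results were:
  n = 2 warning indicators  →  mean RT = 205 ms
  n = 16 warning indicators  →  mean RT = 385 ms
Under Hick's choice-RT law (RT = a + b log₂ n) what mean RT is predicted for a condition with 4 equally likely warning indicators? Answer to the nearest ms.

Solve the two-equation system in a and b:
  b = (385 − 205) / (log₂ 16 − log₂ 2) = 180 / (4 − 1) = 60 ms/bit
  a = 205 − 60 × 1 = 145 ms
Then RT(4) = 145 + 60 × log₂ 4 = 145 + 60 × 2 ≈ 265.000 ms.

265 ms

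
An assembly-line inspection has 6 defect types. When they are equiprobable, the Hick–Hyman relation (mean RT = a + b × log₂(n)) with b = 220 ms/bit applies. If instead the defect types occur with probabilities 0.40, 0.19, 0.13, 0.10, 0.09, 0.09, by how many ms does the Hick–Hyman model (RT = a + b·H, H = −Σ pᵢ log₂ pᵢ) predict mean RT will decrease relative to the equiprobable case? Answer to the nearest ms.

57 ms

The RT saving is b·ΔH. Equiprobable H₀ = log₂(6) = 2.5850 bits; with the given probabilities H = 2.3241 bits.
b·(H₀ − H) = 220 × (2.5850 − 2.3241) = 57.38 ms.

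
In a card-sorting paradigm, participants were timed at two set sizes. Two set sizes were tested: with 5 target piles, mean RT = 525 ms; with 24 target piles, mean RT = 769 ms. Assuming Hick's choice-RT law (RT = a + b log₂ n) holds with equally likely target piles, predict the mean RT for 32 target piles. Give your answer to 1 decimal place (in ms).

RT is linear in log₂ n, so two points fix the line:
  b = (769 − 525) / (log₂ 24 − log₂ 5) = 244 / (4.5850 − 2.3219) = 107.820 ms/bit
  a = 525 − 107.820 × 2.3219 = 274.650 ms
Then RT(32) = 274.650 + 107.820 × log₂ 32 = 274.650 + 107.820 × 5 ≈ 813.749 ms.

813.7 ms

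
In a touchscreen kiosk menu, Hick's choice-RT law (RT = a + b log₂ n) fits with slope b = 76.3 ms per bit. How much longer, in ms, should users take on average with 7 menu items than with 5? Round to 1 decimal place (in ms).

37.0 ms

The intercept a cancels: ΔRT = b·(log₂ n₂ − log₂ n₁) = b·log₂(n₂/n₁).
log₂(7) − log₂(5) = 2.8074 − 2.3219 = 0.4854.
ΔRT = 76.3 × 0.4854 = 37.038 ms.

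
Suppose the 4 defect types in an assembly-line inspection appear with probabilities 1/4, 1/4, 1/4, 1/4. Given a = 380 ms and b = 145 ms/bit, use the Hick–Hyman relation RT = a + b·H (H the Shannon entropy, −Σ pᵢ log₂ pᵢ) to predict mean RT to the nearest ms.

670 ms

H = −Σ pᵢ log₂ pᵢ = 0.25·2 + 0.25·2 + 0.25·2 + 0.25·2 = 2.000 bits.
RT = 380 + 145 × 2.000 = 670.00 ms.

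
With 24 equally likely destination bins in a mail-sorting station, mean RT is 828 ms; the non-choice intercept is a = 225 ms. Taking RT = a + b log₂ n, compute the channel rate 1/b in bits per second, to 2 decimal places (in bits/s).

Choice component = 828 − 225 = 603 ms over log₂(24) = 4.5850 bits.
b = 603 / 4.5850 = 131.517 ms/bit, so 1/b = 7.604 bits/s.

7.60 bits/s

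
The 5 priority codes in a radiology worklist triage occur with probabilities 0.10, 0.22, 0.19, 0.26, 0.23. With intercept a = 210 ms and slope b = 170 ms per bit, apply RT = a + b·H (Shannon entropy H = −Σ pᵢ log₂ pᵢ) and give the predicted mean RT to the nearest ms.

Entropy contributions −pᵢ log₂ pᵢ: 0.3322, 0.4806, 0.4552, 0.5053, 0.4877; sum H = 2.2609 bits.
RT = a + bH = 210 + 170·2.2609 = 594.36 ms.

594 ms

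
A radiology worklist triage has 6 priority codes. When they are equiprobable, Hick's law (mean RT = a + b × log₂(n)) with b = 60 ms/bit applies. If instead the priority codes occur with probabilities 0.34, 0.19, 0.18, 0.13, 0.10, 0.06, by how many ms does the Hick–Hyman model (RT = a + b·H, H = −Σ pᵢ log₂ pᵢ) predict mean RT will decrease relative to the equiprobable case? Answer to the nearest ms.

Equiprobable entropy H₀ = log₂ 6 = 2.5850 bits.
Skewed entropy H = −Σ pᵢ log₂ pᵢ = 2.3881 bits.
ΔRT = b·(H₀ − H) = 60 × 0.1969 = 11.81 ms.

12 ms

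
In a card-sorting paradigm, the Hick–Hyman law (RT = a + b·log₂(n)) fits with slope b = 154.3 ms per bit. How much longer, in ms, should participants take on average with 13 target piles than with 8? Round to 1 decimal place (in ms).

108.1 ms

ΔRT = (a + b log₂ n₂) − (a + b log₂ n₁) = b·(log₂ n₂ − log₂ n₁).
log₂(13) − log₂(8) = 3.7004 − 3 = 0.7004.
ΔRT = 154.3 × 0.7004 = 108.078 ms.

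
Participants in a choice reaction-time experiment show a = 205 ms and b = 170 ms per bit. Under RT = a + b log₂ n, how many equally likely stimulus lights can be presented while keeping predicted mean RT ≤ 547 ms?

Set 205 + 170·log₂ n ≤ 547 → log₂ n ≤ (547 − 205)/170 = 2.0118.
So n ≤ 2^2.0118 = 4.033; the largest integer n is 4.

4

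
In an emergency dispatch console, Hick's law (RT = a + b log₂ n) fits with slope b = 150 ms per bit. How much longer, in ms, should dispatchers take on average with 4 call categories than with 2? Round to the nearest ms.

150 ms

The intercept a cancels: ΔRT = b·(log₂ n₂ − log₂ n₁) = b·log₂(n₂/n₁).
log₂(4) − log₂(2) = log₂(4/2) = log₂(2) = 1.
ΔRT = 150 × 1.0000 = 150.000 ms.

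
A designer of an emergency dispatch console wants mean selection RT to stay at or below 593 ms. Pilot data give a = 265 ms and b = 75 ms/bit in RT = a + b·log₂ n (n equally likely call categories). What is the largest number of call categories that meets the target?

20

Information budget: (593 − 265)/75 = 4.3733 bits, so n ≤ 2^4.3733 = 20.725 → at most 20.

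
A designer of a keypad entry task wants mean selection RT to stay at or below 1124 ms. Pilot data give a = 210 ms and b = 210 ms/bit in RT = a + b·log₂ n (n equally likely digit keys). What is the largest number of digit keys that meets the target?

210·log₂ n ≤ 1124 − 210 = 914, giving log₂ n ≤ 4.3524 and n ≤ 20.427. The largest whole number is 20.

20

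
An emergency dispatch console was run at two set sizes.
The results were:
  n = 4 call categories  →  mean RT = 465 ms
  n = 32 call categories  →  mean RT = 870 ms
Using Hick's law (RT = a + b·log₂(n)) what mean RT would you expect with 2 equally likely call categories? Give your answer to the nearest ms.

Solve the two-equation system in a and b:
  b = (870 − 465) / (log₂ 32 − log₂ 4) = 405 / (5 − 2) = 135 ms/bit
  a = 465 − 135 × 2 = 195 ms
Then RT(2) = 195 + 135 × log₂ 2 = 195 + 135 × 1 ≈ 330.000 ms.

330 ms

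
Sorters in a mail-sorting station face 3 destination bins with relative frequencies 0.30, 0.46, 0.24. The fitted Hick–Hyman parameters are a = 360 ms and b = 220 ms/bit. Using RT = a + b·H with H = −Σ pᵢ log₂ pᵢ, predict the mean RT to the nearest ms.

697 ms

H = 0.30·log₂(1/0.30) + 0.46·log₂(1/0.46) + 0.24·log₂(1/0.24) = 1.5306 bits.
RT = 360 + 220 × 1.5306 = 696.72 ms.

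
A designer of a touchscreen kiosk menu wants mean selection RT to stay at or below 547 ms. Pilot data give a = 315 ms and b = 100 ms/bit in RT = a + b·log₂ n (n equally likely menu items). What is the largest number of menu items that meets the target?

Set 315 + 100·log₂ n ≤ 547 → log₂ n ≤ (547 − 315)/100 = 2.3200.
So n ≤ 2^2.3200 = 4.993; the largest integer n is 4.

4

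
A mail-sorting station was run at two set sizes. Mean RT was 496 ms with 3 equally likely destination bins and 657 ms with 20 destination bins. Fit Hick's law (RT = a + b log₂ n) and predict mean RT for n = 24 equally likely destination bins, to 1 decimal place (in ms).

672.5 ms

Fit slope and intercept:
  b = (657 − 496) / (log₂ 20 − log₂ 3) = 161 / (4.3219 − 1.5850) = 58.824 ms/bit
  a = 496 − 58.824 × 1.5850 = 402.766 ms
Then RT(24) = 402.766 + 58.824 × log₂ 24 = 402.766 + 58.824 × 4.5850 ≈ 672.473 ms.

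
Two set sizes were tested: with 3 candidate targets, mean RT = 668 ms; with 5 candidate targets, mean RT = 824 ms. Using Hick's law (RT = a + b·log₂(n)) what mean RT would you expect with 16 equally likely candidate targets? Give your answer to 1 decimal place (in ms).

Fit slope and intercept:
  b = (824 − 668) / (log₂ 5 − log₂ 3) = 156 / (2.3219 − 1.5850) = 211.679 ms/bit
  a = 668 − 211.679 × 1.5850 = 332.497 ms
Then RT(16) = 332.497 + 211.679 × log₂ 16 = 332.497 + 211.679 × 4 ≈ 1179.212 ms.

1179.2 ms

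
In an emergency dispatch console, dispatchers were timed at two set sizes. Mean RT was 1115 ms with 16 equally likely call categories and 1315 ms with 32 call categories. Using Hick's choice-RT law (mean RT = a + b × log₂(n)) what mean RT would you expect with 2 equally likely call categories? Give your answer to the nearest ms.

515 ms

With log₂ n on the abscissa the relation is linear; from the two conditions:
  b = (1315 − 1115) / (log₂ 32 − log₂ 16) = 200 / (5 − 4) = 200 ms/bit
  a = 1115 − 200 × 4 = 315 ms
Then RT(2) = 315 + 200 × log₂ 2 = 315 + 200 × 1 ≈ 515.000 ms.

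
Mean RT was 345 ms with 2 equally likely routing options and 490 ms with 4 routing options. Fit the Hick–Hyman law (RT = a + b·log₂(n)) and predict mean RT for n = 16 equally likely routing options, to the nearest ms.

Fit slope and intercept:
  b = (490 − 345) / (log₂ 4 − log₂ 2) = 145 / (2 − 1) = 145 ms/bit
  a = 345 − 145 × 1 = 200 ms
Then RT(16) = 200 + 145 × log₂ 16 = 200 + 145 × 4 ≈ 780.000 ms.

780 ms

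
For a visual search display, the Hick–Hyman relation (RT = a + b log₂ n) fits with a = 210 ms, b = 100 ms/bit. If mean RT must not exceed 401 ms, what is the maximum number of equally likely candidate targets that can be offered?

3

100·log₂ n ≤ 401 − 210 = 191, giving log₂ n ≤ 1.9100 and n ≤ 3.758. The largest whole number is 3.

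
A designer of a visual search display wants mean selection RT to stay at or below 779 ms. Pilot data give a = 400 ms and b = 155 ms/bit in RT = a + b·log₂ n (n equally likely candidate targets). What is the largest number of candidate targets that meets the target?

155·log₂ n ≤ 779 − 400 = 379, giving log₂ n ≤ 2.4452 and n ≤ 5.446. The largest whole number is 5.

5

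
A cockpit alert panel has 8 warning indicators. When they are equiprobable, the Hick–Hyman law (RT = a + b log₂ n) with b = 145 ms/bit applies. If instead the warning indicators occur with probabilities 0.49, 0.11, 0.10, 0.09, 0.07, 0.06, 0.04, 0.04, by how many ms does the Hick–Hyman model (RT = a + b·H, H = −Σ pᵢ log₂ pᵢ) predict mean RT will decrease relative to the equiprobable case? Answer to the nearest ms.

89 ms

The RT saving is b·ΔH. Equiprobable H₀ = log₂(8) = 3.0000 bits; with the given probabilities H = 2.3830 bits.
b·(H₀ − H) = 145 × (3.0000 − 2.3830) = 89.46 ms.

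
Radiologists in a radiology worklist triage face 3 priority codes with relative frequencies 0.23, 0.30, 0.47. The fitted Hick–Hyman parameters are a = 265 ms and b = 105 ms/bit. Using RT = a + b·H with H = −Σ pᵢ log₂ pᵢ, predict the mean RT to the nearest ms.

Entropy contributions −pᵢ log₂ pᵢ: 0.4877, 0.5211, 0.5120; sum H = 1.5207 bits.
RT = a + bH = 265 + 105·1.5207 = 424.67 ms.

425 ms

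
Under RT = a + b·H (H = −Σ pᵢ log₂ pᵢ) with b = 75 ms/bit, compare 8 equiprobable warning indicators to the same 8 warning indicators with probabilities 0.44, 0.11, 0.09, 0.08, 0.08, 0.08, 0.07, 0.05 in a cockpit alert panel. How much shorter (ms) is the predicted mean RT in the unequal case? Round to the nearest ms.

34 ms

The RT saving is b·ΔH. Equiprobable H₀ = log₂(8) = 3.0000 bits; with the given probabilities H = 2.5433 bits.
b·(H₀ − H) = 75 × (3.0000 − 2.5433) = 34.26 ms.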